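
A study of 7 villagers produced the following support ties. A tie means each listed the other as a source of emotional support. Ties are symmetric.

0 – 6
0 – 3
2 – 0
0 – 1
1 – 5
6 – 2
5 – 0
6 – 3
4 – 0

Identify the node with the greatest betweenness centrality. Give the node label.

0

Unnormalized betweenness of each node: 0:23/2, 1:0, 2:0, 3:0, 4:0, 5:0, 6:1/2.
0 has the largest value, 23/2, making it the main broker — the node through which the most shortest paths run.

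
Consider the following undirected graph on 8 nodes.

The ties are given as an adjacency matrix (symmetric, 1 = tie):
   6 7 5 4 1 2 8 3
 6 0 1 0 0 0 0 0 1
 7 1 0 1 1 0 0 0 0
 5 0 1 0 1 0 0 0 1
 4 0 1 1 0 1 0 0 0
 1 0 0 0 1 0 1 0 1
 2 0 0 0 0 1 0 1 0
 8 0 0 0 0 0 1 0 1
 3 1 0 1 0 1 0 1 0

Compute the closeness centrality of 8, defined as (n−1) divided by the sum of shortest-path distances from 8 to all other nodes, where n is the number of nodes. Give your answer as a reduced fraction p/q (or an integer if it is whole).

Distances from 8: 1:2, 2:1, 3:1, 4:3, 5:2, 6:2, 7:3. Sum = 14.
n = 8, so closeness = 7/14 = 1/2.

1/2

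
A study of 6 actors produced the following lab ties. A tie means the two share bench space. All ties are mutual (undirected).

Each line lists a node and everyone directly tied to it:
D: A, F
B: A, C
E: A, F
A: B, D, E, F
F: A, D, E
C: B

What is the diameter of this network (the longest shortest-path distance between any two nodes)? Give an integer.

Eccentricity of each node (its greatest distance to any other): A:2, B:2, C:3, D:3, E:3, F:3.
The maximum eccentricity is 3, realized for instance by the pair C–E via C – B – A – E. So the diameter is 3.

3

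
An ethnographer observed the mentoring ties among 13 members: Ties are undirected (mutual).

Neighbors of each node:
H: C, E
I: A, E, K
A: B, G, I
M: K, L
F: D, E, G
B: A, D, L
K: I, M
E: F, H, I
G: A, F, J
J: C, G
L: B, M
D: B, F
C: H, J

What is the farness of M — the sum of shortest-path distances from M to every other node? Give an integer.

37

Distances from M: A:3, B:2, C:5, D:3, E:3, F:4, G:4, H:4, I:2, J:5, K:1, L:1.
Sum = 3 + 2 + 5 + 3 + 3 + 4 + 4 + 4 + 2 + 5 + 1 + 1 = 37.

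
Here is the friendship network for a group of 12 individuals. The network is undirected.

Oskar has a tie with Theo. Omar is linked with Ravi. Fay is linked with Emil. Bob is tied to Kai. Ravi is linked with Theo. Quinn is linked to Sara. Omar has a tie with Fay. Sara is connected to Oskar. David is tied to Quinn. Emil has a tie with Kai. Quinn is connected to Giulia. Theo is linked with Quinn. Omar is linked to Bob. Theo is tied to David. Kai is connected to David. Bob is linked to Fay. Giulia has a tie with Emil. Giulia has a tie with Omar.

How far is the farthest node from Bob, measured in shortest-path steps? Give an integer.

Distances from Bob: David:2, Emil:2, Fay:1, Giulia:2, Kai:1, Omar:1, Oskar:4, Quinn:3, Ravi:2, Sara:4, Theo:3.
The largest is 4 (to Oskar and Sara), so the eccentricity of Bob is 4.

4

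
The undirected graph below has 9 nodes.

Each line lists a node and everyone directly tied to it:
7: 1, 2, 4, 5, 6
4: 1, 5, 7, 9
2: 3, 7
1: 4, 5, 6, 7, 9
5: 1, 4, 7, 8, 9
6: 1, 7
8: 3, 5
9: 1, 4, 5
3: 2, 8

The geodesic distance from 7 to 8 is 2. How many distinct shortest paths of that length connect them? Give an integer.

The shortest distance is 2, and the only length-2 path is 7–5–8. So there is exactly 1 shortest path.

1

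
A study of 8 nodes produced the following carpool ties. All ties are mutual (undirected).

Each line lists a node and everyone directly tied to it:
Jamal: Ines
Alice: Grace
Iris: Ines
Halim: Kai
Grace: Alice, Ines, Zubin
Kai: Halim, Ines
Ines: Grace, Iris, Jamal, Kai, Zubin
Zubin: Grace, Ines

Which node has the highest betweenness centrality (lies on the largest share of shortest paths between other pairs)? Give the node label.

Ines

Unnormalized betweenness of each node: Alice:0, Grace:6, Halim:0, Ines:17, Iris:0, Jamal:0, Kai:6, Zubin:0.
Ines has the largest value, 17, making it the main broker — the node through which the most shortest paths run.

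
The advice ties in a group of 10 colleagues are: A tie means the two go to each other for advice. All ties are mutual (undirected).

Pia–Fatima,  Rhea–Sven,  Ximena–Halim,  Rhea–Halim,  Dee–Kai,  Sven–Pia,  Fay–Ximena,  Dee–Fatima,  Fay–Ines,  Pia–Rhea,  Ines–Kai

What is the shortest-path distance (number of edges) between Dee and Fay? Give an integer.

One shortest route is Dee – Kai – Ines – Fay, which uses 3 edges, and at distance 2 from Dee we only reach {Ines, Pia}, which does not include Fay. So d(Dee,Fay) = 3.

3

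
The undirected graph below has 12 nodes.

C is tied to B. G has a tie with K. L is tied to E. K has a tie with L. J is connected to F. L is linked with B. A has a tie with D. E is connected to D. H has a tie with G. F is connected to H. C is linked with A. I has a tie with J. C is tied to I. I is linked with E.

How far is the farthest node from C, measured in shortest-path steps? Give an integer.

Distances from C: A:1, B:1, D:2, E:2, F:3, G:4, H:4, I:1, J:2, K:3, L:2.
The largest is 4 (to G and H), so the eccentricity of C is 4.

4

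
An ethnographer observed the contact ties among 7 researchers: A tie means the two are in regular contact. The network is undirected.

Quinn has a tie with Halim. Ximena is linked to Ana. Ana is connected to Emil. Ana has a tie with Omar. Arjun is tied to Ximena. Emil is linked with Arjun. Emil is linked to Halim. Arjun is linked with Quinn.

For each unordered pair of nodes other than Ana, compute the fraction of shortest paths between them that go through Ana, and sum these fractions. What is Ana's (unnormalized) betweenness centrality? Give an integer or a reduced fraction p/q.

35/6

Pairs whose geodesics pass through Ana — Quinn–Omar: 3/3; Ximena–Halim: 1/3; Ximena–Omar: 1; Ximena–Emil: 1/2; Arjun–Omar: 2/2; Halim–Omar: 1; Omar–Emil: 1.
All other pairs contribute 0.
Summing the contributions gives betweenness(Ana) = 35/6.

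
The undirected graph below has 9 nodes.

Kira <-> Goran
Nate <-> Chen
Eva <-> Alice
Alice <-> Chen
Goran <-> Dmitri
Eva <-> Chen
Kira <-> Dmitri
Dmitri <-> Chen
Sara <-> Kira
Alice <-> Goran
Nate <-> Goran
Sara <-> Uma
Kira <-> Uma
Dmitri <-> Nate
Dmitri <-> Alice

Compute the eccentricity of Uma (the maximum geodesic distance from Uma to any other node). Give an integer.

Distances from Uma: Alice:3, Chen:3, Dmitri:2, Eva:4, Goran:2, Kira:1, Nate:3, Sara:1.
The largest is 4 (to Eva), so the eccentricity of Uma is 4.

4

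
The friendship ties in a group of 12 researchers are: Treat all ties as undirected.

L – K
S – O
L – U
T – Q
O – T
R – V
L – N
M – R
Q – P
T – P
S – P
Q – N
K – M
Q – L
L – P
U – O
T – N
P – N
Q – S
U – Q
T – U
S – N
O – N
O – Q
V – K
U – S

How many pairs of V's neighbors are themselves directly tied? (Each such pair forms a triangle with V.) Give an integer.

V's neighbors are K and R, but none of them are tied to each other, so no triangle contains V.

0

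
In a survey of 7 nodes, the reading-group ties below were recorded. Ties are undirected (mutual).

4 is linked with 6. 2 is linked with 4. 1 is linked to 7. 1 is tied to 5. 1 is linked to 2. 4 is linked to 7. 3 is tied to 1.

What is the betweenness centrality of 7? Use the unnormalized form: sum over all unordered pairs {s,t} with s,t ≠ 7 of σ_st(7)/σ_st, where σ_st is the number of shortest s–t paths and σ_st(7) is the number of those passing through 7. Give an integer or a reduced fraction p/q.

3

Pairs whose geodesics pass through 7 — 4–1: 1/2; 4–5: 1/2; 4–3: 1/2; 1–6: 1/2; 5–6: 1/2; 6–3: 1/2.
All other pairs contribute 0.
Summing the contributions gives betweenness(7) = 3.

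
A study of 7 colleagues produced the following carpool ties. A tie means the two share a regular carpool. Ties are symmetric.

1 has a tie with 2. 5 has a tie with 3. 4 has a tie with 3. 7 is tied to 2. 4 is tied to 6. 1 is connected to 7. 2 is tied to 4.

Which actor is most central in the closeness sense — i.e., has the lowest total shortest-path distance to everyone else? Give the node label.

Farness (sum of distances to all others) for each node — 1:14, 2:10, 3:12, 4:9, 5:17, 6:14, 7:14.
The smallest farness is 9, for 4, so 4 has the highest closeness.

4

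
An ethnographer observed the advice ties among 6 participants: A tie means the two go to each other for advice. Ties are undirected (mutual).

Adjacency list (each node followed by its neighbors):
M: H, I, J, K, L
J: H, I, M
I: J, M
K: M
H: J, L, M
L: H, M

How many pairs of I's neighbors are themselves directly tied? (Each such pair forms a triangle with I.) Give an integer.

1

I's neighbors: J and M.
Neighbor pairs that are themselves tied: I–J–M. Each forms one triangle with I, for 1 in total.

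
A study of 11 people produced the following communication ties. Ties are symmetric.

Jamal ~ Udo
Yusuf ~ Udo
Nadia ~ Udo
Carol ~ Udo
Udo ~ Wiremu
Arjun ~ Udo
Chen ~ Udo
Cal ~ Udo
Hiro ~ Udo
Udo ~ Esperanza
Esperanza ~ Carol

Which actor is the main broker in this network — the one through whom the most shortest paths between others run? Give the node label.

Unnormalized betweenness of each node: Arjun:0, Cal:0, Carol:0, Chen:0, Esperanza:0, Hiro:0, Jamal:0, Nadia:0, Udo:44, Wiremu:0, Yusuf:0.
Udo has the largest value, 44, making it the main broker — the node through which the most shortest paths run.

Udo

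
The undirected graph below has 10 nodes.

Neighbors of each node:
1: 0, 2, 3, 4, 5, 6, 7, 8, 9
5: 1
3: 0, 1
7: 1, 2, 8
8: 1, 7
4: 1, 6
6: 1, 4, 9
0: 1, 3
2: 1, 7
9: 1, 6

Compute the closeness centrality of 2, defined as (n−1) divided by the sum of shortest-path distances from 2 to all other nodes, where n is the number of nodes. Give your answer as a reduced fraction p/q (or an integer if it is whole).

Distances from 2: 0:2, 1:1, 3:2, 4:2, 5:2, 6:2, 7:1, 8:2, 9:2. Sum = 16.
n = 10, so closeness = 9/16.

9/16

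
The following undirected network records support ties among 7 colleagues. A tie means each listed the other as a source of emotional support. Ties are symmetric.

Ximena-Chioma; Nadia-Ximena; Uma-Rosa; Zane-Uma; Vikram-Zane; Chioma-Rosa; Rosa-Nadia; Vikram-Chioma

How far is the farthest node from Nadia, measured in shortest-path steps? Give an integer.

3

Distances from Nadia: Chioma:2, Rosa:1, Uma:2, Vikram:3, Ximena:1, Zane:3.
The largest is 3 (to Vikram and Zane), so the eccentricity of Nadia is 3.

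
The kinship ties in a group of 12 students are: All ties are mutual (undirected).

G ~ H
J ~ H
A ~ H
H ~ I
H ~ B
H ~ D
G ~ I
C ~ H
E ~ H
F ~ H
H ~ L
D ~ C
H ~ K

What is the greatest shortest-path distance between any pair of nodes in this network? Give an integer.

2

Eccentricity of each node (its greatest distance to any other): A:2, B:2, C:2, D:2, E:2, F:2, G:2, H:1, I:2, J:2, K:2, L:2.
The maximum eccentricity is 2, realized for instance by the pair L–F via L – H – F. So the diameter is 2.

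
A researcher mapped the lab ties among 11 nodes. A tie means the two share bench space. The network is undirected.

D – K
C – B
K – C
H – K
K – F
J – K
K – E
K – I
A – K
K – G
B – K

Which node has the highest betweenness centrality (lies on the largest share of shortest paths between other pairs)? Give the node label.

K

Unnormalized betweenness of each node: A:0, B:0, C:0, D:0, E:0, F:0, G:0, H:0, I:0, J:0, K:44.
K has the largest value, 44, making it the main broker — the node through which the most shortest paths run.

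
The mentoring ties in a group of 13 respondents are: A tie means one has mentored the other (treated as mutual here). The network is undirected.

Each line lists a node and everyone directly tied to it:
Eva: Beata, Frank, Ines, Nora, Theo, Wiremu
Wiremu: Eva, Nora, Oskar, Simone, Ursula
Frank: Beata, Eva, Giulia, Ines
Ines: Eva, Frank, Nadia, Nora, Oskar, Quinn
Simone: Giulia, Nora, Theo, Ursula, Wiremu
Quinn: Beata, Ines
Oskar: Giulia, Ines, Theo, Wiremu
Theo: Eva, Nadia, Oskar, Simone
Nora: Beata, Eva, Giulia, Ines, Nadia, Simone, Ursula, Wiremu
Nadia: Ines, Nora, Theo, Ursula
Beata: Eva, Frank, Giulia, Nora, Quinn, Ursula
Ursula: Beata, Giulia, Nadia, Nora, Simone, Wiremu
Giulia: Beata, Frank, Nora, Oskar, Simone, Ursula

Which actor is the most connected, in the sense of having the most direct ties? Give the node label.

Degrees — Beata:6, Eva:6, Frank:4, Giulia:6, Ines:6, Nadia:4, Nora:8, Oskar:4, Quinn:2, Simone:5, Theo:4, Ursula:6, Wiremu:5.
The maximum is 8, attained only by Nora.

Nora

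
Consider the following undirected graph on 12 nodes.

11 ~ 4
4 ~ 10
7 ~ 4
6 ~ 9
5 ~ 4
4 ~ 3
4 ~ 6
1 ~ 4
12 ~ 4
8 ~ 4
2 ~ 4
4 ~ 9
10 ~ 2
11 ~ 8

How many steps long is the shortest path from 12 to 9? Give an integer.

One shortest route is 12 – 4 – 9, which uses 2 edges, and 12 and 9 are not directly tied, so nothing shorter exists. So d(12,9) = 2.

2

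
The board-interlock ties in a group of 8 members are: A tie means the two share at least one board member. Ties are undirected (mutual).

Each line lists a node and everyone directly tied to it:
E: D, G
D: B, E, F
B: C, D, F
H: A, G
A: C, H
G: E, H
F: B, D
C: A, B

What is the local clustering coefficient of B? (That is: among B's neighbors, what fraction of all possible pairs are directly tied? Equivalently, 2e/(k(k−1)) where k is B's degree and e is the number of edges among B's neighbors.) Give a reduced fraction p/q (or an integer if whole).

B's neighbors: C, D, and F (k = 3).
Possible neighbor pairs: C(3,2) = 3. Edges among them: D–F → e = 1.
Clustering(B) = 1/3.

1/3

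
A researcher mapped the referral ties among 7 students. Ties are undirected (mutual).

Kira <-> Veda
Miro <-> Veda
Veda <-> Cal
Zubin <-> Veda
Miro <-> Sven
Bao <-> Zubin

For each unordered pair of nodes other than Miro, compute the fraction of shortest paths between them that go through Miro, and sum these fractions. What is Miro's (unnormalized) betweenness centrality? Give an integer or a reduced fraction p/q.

5

Pairs whose geodesics pass through Miro — Bao–Sven: 1; Sven–Kira: 1; Sven–Zubin: 1; Sven–Veda: 1; Sven–Cal: 1.
All other pairs contribute 0.
Summing the contributions gives betweenness(Miro) = 5.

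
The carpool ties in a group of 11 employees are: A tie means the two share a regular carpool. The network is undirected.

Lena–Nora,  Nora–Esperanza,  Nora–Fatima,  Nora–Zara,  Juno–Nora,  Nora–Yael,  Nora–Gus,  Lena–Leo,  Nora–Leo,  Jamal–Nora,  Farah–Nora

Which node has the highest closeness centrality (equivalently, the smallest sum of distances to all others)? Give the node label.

Farness (sum of distances to all others) for each node — Esperanza:19, Farah:19, Fatima:19, Gus:19, Jamal:19, Juno:19, Lena:18, Leo:18, Nora:10, Yael:19, Zara:19.
The smallest farness is 10, for Nora, so Nora has the highest closeness.

Nora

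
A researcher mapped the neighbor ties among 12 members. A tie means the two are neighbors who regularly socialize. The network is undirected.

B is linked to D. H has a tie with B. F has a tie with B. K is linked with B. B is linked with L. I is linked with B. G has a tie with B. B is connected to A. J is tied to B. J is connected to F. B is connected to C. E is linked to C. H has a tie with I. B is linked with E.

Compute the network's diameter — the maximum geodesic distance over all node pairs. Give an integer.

2

Eccentricity of each node (its greatest distance to any other): A:2, B:1, C:2, D:2, E:2, F:2, G:2, H:2, I:2, J:2, K:2, L:2.
The maximum eccentricity is 2, realized for instance by the pair A–L via A – B – L. So the diameter is 2.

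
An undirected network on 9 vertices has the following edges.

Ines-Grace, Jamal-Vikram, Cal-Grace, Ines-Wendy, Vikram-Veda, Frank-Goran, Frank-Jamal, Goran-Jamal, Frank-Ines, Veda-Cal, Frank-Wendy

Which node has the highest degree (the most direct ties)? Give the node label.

Frank

Degrees — Cal:2, Frank:4, Goran:2, Grace:2, Ines:3, Jamal:3, Veda:2, Vikram:2, Wendy:2.
The maximum is 4, attained only by Frank.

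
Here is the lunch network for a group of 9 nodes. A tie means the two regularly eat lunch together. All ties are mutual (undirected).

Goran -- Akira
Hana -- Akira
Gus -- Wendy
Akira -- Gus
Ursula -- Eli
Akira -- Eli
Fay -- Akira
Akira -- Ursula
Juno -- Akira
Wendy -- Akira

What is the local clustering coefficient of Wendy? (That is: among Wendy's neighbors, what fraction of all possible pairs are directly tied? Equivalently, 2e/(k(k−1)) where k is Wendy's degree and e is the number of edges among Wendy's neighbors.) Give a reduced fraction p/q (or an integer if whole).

1

Wendy's neighbors: Akira and Gus (k = 2).
Possible neighbor pairs: C(2,2) = 1. Edges among them: Akira–Gus → e = 1.
Clustering(Wendy) = 1/1.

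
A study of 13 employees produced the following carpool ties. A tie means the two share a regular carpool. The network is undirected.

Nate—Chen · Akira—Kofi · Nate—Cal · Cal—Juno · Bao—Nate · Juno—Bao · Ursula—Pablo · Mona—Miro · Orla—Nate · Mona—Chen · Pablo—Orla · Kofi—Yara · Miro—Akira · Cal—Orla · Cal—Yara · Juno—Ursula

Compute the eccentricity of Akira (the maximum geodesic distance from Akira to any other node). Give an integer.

Distances from Akira: Bao:5, Cal:3, Chen:3, Juno:4, Kofi:1, Miro:1, Mona:2, Nate:4, Orla:4, Pablo:5, Ursula:5, Yara:2.
The largest is 5 (to Bao, Pablo, and Ursula), so the eccentricity of Akira is 5.

5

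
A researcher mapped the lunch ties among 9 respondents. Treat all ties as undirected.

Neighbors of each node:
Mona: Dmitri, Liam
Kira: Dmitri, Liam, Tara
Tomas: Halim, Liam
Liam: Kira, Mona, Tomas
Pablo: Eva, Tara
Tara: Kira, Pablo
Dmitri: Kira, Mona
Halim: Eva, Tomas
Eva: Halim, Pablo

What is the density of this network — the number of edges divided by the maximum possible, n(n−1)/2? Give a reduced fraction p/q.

There are 10 edges and 9 nodes, so the maximum possible is C(9,2) = 36.
Density = 10/36 = 5/18.

5/18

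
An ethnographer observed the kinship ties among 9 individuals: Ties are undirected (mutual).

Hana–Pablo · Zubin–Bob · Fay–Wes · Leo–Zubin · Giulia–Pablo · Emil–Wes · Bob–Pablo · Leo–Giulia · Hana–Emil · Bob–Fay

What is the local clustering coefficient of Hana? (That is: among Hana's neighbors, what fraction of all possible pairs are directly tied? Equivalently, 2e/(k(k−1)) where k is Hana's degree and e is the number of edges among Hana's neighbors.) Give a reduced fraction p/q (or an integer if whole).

Hana's neighbors: Emil and Pablo (k = 2).
Possible neighbor pairs: C(2,2) = 1. Edges among them: none → e = 0.
Clustering(Hana) = 0/1.

0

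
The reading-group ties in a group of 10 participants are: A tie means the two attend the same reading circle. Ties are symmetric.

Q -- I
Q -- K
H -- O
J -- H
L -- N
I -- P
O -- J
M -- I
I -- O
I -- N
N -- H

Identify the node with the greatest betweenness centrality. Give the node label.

I

Unnormalized betweenness of each node: H:3, I:26, J:0, K:0, L:0, M:0, N:21/2, O:15/2, P:0, Q:8.
I has the largest value, 26, making it the main broker — the node through which the most shortest paths run.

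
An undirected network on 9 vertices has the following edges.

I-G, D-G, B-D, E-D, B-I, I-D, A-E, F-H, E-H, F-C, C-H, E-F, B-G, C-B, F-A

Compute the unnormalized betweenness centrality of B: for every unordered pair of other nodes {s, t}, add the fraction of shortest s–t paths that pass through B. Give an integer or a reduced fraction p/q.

Pairs whose geodesics pass through B — F–I: 1/2; F–G: 1/2; C–D: 1; C–I: 1; C–G: 1; H–I: 1/2; H–G: 1/2.
All other pairs contribute 0.
Summing the contributions gives betweenness(B) = 5.

5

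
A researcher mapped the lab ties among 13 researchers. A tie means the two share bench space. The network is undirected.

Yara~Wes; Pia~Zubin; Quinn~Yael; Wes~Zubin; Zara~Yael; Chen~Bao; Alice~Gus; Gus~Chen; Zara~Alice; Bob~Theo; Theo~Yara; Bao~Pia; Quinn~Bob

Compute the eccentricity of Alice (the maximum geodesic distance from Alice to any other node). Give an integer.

6

Distances from Alice: Bao:3, Bob:4, Chen:2, Gus:1, Pia:4, Quinn:3, Theo:5, Wes:6, Yael:2, Yara:6, Zara:1, Zubin:5.
The largest is 6 (to Wes and Yara), so the eccentricity of Alice is 6.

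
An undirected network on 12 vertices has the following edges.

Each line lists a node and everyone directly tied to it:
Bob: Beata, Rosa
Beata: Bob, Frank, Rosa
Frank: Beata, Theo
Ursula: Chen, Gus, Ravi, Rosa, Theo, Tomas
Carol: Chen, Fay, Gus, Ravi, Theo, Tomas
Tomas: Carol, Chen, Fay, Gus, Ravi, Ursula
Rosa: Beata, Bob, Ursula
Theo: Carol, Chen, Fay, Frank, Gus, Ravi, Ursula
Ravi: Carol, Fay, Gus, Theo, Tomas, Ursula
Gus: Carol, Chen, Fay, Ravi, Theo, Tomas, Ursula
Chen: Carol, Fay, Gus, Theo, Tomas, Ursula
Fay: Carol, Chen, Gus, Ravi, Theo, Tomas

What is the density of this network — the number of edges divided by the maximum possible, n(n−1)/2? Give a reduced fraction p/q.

5/11

There are 30 edges and 12 nodes, so the maximum possible is C(12,2) = 66.
Density = 30/66 = 5/11.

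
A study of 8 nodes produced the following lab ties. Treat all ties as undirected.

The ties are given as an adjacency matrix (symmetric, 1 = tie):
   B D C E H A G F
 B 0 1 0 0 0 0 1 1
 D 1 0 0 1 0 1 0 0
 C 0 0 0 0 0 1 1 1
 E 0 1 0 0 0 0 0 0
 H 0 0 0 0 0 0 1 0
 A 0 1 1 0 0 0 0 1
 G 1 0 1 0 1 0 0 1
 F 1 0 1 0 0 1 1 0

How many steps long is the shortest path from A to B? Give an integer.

2

One shortest route is A – D – B, which uses 2 edges, and A and B are not directly tied, so nothing shorter exists. So d(A,B) = 2.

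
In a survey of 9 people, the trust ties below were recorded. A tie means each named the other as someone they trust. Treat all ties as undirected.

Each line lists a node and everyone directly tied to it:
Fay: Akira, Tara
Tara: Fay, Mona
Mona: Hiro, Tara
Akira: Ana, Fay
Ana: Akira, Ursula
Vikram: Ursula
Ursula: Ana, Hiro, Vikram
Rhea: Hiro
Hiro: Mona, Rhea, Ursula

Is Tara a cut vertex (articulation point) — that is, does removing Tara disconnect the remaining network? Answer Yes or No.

No

Even without Tara, every remaining node can still reach every other (the residual graph is connected), so Tara is not a cut vertex.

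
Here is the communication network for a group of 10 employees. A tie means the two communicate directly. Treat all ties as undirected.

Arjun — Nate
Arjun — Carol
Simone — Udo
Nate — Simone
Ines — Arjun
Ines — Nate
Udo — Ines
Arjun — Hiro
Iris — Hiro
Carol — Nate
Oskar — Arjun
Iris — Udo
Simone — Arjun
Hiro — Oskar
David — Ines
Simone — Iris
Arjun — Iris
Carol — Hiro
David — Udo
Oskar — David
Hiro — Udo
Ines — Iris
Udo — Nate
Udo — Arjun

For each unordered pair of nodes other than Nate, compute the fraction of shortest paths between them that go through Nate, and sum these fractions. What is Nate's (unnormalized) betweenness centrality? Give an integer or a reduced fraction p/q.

Pairs whose geodesics pass through Nate — Udo–Carol: 1/3; Ines–Simone: 1/4; Ines–Carol: 1/2; David–Carol: 2/7; Simone–Carol: 1/2.
All other pairs contribute 0.
Summing the contributions gives betweenness(Nate) = 157/84.

157/84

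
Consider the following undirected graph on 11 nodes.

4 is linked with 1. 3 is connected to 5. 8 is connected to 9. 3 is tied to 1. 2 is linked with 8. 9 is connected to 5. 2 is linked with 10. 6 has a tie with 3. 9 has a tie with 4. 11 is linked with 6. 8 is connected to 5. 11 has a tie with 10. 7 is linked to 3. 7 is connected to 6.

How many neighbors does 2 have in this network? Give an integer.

2

2 is directly tied to 8 and 10. That is 2 neighbors, so the degree of 2 is 2.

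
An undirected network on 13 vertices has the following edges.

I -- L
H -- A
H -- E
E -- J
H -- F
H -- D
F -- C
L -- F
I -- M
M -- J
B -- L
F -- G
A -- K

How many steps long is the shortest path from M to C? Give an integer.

One shortest route is M – I – L – F – C, which uses 4 edges, and at distance 3 from M we only reach {B, F, H}, which does not include C. So d(M,C) = 4.

4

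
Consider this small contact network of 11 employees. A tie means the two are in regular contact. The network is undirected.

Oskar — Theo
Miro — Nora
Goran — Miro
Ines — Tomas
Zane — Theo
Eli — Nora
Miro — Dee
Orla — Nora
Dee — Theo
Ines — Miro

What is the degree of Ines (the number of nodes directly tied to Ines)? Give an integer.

2

Ines is directly tied to Miro and Tomas. That is 2 neighbors, so the degree of Ines is 2.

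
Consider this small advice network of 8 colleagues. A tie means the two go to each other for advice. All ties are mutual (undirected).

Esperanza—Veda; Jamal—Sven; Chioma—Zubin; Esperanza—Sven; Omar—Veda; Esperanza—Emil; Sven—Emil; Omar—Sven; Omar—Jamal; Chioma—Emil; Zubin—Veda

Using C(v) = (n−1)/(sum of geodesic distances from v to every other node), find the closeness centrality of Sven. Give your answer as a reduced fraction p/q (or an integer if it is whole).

7/11

Distances from Sven: Chioma:2, Emil:1, Esperanza:1, Jamal:1, Omar:1, Veda:2, Zubin:3. Sum = 11.
n = 8, so closeness = 7/11.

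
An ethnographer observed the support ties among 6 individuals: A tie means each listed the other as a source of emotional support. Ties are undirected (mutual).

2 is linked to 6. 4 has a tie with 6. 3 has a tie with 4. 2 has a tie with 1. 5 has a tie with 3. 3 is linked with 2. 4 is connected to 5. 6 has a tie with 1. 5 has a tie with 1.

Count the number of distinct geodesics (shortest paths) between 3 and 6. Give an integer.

The shortest distance is 2. The length-2 paths are: 3–4–6; 3–2–6.
That gives 2 distinct shortest paths.

2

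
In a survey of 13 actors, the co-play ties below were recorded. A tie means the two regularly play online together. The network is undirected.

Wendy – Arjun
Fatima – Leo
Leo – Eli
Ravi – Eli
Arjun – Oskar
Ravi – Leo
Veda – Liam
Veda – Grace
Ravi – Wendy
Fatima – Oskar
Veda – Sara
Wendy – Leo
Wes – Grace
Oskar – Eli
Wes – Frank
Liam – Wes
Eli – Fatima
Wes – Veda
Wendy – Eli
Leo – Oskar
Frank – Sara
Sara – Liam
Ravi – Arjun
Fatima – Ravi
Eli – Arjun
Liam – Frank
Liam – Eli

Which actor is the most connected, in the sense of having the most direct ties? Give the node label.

Eli

Degrees — Arjun:4, Eli:7, Fatima:4, Frank:3, Grace:2, Leo:5, Liam:5, Oskar:4, Ravi:5, Sara:3, Veda:4, Wendy:4, Wes:4.
The maximum is 7, attained only by Eli.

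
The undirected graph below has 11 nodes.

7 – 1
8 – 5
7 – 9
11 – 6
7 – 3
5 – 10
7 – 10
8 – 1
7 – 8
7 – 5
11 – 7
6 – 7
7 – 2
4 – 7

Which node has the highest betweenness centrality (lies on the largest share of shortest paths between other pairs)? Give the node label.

7

Unnormalized betweenness of each node: 1:0, 2:0, 3:0, 4:0, 5:1/2, 6:0, 7:40, 8:1/2, 9:0, 10:0, 11:0.
7 has the largest value, 40, making it the main broker — the node through which the most shortest paths run.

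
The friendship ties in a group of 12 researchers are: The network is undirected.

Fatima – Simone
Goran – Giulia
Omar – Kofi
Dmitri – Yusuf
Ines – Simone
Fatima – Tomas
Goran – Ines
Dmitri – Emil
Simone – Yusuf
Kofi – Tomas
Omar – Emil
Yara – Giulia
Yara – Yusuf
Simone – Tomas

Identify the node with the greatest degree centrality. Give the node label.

Degrees — Dmitri:2, Emil:2, Fatima:2, Giulia:2, Goran:2, Ines:2, Kofi:2, Omar:2, Simone:4, Tomas:3, Yara:2, Yusuf:3.
The maximum is 4, attained only by Simone.

Simone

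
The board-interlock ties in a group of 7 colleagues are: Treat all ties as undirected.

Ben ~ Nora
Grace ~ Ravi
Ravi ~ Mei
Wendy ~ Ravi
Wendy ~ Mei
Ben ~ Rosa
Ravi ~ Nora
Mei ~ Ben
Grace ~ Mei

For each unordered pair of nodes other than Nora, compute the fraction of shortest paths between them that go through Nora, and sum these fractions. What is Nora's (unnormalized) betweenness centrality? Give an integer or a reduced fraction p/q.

1

Pairs whose geodesics pass through Nora — Ravi–Rosa: 1/2; Ravi–Ben: 1/2.
All other pairs contribute 0.
Summing the contributions gives betweenness(Nora) = 1.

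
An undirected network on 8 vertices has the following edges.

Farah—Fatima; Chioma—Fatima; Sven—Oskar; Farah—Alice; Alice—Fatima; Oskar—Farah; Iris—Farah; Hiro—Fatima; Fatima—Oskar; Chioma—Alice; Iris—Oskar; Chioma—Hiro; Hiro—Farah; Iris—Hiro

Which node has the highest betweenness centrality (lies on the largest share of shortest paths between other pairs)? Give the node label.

Oskar

Unnormalized betweenness of each node: Alice:1/3, Chioma:1/3, Farah:10/3, Fatima:13/3, Hiro:5/3, Iris:2/3, Oskar:19/3, Sven:0.
Oskar has the largest value, 19/3, making it the main broker — the node through which the most shortest paths run.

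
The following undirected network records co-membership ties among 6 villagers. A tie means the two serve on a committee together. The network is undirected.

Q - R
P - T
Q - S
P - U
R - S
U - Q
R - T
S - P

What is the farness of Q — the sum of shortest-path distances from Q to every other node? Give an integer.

Distances from Q: P:2, R:1, S:1, T:2, U:1.
Sum = 2 + 1 + 1 + 2 + 1 = 7.

7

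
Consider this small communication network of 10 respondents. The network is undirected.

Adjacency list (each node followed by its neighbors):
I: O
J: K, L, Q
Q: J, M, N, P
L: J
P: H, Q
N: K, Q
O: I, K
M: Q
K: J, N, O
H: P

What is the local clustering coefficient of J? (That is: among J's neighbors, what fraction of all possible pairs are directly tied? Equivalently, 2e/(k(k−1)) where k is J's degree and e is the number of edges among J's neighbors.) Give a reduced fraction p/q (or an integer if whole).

J's neighbors: K, L, and Q (k = 3).
Possible neighbor pairs: C(3,2) = 3. Edges among them: none → e = 0.
Clustering(J) = 0/3 = 0.

0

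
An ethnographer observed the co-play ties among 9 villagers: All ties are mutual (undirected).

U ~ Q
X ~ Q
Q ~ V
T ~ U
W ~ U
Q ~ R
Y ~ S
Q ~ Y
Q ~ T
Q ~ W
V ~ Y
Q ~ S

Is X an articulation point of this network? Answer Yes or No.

Even without X, every remaining node can still reach every other (the residual graph is connected), so X is not a cut vertex.

No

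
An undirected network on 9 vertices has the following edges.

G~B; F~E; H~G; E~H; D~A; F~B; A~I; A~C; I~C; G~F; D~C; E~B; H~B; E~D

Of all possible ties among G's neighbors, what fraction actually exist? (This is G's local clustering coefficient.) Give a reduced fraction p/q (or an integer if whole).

G's neighbors: B, F, and H (k = 3).
Possible neighbor pairs: C(3,2) = 3. Edges among them: B–F, B–H → e = 2.
Clustering(G) = 2/3.

2/3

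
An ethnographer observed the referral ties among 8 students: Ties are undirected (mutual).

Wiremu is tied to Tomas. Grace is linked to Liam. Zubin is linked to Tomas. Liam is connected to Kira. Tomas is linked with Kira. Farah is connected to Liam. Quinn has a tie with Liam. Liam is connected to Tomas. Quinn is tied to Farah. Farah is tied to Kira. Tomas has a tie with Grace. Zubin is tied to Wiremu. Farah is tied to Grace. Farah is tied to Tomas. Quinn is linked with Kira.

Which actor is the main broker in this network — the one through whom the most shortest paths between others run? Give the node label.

Tomas

Unnormalized betweenness of each node: Farah:11/6, Grace:0, Kira:1, Liam:11/6, Quinn:0, Tomas:31/3, Wiremu:0, Zubin:0.
Tomas has the largest value, 31/3, making it the main broker — the node through which the most shortest paths run.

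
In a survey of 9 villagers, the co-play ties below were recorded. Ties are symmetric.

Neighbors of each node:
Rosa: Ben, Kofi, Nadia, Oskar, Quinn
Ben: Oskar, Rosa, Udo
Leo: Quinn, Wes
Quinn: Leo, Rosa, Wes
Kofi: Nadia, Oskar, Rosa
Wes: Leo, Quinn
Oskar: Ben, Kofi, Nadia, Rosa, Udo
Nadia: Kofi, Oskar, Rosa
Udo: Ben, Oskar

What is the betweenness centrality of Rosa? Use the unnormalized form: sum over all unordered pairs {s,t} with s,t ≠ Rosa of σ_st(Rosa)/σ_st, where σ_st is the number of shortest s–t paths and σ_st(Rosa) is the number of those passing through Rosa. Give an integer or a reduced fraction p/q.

16

Pairs whose geodesics pass through Rosa — Udo–Quinn: 2/2; Udo–Wes: 2/2; Udo–Leo: 2/2; Quinn–Oskar: 1; Quinn–Nadia: 1; Quinn–Ben: 1; Quinn–Kofi: 1; Wes–Oskar: 1; Wes–Nadia: 1; Wes–Ben: 1; Wes–Kofi: 1; Leo–Oskar: 1; Leo–Nadia: 1; Leo–Ben: 1 … (+3 more pairs).
All other pairs contribute 0.
Summing the contributions gives betweenness(Rosa) = 16.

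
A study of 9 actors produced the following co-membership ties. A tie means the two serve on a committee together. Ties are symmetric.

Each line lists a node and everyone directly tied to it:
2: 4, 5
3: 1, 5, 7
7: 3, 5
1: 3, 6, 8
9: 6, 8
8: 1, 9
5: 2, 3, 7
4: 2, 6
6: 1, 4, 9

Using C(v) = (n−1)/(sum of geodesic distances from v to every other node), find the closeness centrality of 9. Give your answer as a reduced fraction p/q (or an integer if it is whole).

2/5

Distances from 9: 1:2, 2:3, 3:3, 4:2, 5:4, 6:1, 7:4, 8:1. Sum = 20.
n = 9, so closeness = 8/20 = 2/5.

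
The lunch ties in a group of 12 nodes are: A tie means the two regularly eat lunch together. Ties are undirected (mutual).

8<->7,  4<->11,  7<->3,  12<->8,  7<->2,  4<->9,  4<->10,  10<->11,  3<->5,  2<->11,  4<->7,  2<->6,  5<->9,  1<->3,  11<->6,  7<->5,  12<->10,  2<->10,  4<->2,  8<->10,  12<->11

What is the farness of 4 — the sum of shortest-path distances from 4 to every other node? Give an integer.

18

Distances from 4: 1:3, 2:1, 3:2, 5:2, 6:2, 7:1, 8:2, 9:1, 10:1, 11:1, 12:2.
Sum = 3 + 1 + 2 + 2 + 2 + 1 + 2 + 1 + 1 + 1 + 2 = 18.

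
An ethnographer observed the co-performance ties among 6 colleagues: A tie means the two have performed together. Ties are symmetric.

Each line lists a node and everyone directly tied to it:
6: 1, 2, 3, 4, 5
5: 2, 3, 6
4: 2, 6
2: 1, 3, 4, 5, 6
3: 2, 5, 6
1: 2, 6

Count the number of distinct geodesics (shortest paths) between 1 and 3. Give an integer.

2

The shortest distance is 2. The length-2 paths are: 1–2–3; 1–6–3.
That gives 2 distinct shortest paths.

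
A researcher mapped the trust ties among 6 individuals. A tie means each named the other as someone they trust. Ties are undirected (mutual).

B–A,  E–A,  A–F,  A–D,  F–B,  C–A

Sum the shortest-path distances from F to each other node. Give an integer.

8

Distances from F: A:1, B:1, C:2, D:2, E:2.
Sum = 1 + 1 + 2 + 2 + 2 = 8.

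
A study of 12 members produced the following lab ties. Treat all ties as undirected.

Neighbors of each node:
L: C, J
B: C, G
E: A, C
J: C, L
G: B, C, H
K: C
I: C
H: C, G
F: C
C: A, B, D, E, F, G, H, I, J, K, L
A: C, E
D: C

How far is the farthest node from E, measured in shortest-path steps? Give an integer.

Distances from E: A:1, B:2, C:1, D:2, F:2, G:2, H:2, I:2, J:2, K:2, L:2.
The largest is 2 (to B, D, G, H, K, I, J, L, and F), so the eccentricity of E is 2.

2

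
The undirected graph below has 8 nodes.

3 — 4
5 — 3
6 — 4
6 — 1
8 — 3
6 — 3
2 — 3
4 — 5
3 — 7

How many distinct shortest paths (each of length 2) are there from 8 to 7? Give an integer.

1

The shortest distance is 2, and the only length-2 path is 8–3–7. So there is exactly 1 shortest path.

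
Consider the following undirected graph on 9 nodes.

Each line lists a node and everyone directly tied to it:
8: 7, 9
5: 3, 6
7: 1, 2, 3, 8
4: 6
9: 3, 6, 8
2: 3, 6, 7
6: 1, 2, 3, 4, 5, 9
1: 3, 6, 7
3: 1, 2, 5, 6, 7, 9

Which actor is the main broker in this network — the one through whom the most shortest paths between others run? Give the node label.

6

Unnormalized betweenness of each node: 1:2/3, 2:2/3, 3:17/3, 4:0, 5:0, 6:61/6, 7:19/6, 8:1/2, 9:19/6.
6 has the largest value, 61/6, making it the main broker — the node through which the most shortest paths run.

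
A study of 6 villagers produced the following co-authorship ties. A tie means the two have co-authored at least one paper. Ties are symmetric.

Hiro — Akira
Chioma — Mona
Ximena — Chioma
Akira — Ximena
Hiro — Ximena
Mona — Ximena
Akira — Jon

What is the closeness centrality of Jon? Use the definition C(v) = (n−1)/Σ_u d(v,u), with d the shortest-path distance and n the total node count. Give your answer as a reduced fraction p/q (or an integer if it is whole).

5/11

Distances from Jon: Akira:1, Chioma:3, Hiro:2, Mona:3, Ximena:2. Sum = 11.
n = 6, so closeness = 5/11.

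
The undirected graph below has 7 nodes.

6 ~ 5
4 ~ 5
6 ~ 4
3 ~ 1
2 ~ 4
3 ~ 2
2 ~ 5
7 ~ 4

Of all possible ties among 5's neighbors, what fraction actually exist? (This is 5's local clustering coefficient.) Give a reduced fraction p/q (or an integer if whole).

2/3

5's neighbors: 2, 4, and 6 (k = 3).
Possible neighbor pairs: C(3,2) = 3. Edges among them: 2–4, 4–6 → e = 2.
Clustering(5) = 2/3.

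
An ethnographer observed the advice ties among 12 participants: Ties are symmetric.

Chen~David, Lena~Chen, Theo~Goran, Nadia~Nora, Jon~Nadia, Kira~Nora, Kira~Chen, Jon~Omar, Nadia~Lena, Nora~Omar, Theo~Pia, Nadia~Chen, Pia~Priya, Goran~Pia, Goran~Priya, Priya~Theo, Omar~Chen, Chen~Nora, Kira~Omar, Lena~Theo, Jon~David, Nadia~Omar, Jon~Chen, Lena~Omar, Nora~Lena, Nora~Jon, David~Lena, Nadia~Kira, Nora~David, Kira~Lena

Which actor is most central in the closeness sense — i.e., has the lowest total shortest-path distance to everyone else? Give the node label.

Lena

Farness (sum of distances to all others) for each node — Chen:18, David:21, Goran:27, Jon:24, Kira:20, Lena:15, Nadia:19, Nora:18, Omar:19, Pia:27, Priya:27, Theo:19.
The smallest farness is 15, for Lena, so Lena has the highest closeness.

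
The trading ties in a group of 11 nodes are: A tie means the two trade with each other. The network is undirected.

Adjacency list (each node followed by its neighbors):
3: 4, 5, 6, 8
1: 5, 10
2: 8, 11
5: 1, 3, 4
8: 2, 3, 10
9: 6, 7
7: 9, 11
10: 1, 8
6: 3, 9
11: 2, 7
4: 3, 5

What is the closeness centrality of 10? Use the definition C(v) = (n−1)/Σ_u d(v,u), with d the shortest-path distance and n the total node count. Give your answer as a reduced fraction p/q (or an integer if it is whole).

2/5

Distances from 10: 1:1, 2:2, 3:2, 4:3, 5:2, 6:3, 7:4, 8:1, 9:4, 11:3. Sum = 25.
n = 11, so closeness = 10/25 = 2/5.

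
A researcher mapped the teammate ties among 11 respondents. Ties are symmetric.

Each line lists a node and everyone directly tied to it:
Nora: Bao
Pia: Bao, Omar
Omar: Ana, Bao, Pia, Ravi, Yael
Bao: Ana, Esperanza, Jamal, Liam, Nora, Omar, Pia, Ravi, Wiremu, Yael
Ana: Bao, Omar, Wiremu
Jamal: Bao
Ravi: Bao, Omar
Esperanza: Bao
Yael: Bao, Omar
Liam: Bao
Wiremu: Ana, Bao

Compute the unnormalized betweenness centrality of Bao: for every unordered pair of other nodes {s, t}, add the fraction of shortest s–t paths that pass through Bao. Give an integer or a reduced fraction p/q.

73/2

Pairs whose geodesics pass through Bao — Wiremu–Pia: 1; Wiremu–Jamal: 1; Wiremu–Omar: 1/2; Wiremu–Esperanza: 1; Wiremu–Ravi: 1; Wiremu–Yael: 1; Wiremu–Nora: 1; Wiremu–Liam: 1; Pia–Jamal: 1; Pia–Esperanza: 1; Pia–Ravi: 1/2; Pia–Ana: 1/2; Pia–Yael: 1/2; Pia–Nora: 1 … (+26 more pairs).
All other pairs contribute 0.
Summing the contributions gives betweenness(Bao) = 73/2.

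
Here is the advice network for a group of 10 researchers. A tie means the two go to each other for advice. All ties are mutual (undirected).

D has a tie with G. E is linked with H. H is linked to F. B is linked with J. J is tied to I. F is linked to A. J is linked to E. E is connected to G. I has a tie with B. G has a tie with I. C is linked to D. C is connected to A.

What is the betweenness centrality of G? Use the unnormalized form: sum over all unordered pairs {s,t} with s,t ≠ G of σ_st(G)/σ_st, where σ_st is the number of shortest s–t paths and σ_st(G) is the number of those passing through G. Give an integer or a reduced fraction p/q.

Pairs whose geodesics pass through G — A–B: 1/2; A–I: 1; F–I: 1/2; H–I: 1/2; H–D: 1; E–I: 1/2; E–D: 1; E–C: 1; J–D: 2/2; J–C: 2/2; B–D: 1; B–C: 1; I–D: 1; I–C: 1.
All other pairs contribute 0.
Summing the contributions gives betweenness(G) = 12.

12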